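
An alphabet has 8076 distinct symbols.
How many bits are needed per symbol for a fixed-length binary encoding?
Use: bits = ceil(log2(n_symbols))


log2(8076) = 12.9794
Bracket: 2^12 = 4096 < 8076 <= 2^13 = 8192
So ceil(log2(8076)) = 13

bits = ceil(log2(8076)) = ceil(12.9794) = 13 bits


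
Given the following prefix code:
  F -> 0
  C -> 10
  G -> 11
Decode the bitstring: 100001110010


Decoding step by step:
Bits 10 -> C
Bits 0 -> F
Bits 0 -> F
Bits 0 -> F
Bits 11 -> G
Bits 10 -> C
Bits 0 -> F
Bits 10 -> C


Decoded message: CFFFGCFC


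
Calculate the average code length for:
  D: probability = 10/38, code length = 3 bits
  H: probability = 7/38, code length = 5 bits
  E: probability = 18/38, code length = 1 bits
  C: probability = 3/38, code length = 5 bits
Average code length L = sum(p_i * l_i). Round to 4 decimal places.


Weighted contributions p_i * l_i:
  D: (10/38) * 3 = 30/38
  H: (7/38) * 5 = 35/38
  E: (18/38) * 1 = 18/38
  C: (3/38) * 5 = 15/38
Sum = (30 + 35 + 18 + 15)/38 = 98/38

L = 98/38 = 2.5789 bits/symbol


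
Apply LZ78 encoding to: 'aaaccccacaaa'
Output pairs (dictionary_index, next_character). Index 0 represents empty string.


LZ78 encoding steps:
Dictionary: {0: ''}
Step 1: w='' (idx 0), next='a' -> output (0, 'a'), add 'a' as idx 1
Step 2: w='a' (idx 1), next='a' -> output (1, 'a'), add 'aa' as idx 2
Step 3: w='' (idx 0), next='c' -> output (0, 'c'), add 'c' as idx 3
Step 4: w='c' (idx 3), next='c' -> output (3, 'c'), add 'cc' as idx 4
Step 5: w='c' (idx 3), next='a' -> output (3, 'a'), add 'ca' as idx 5
Step 6: w='ca' (idx 5), next='a' -> output (5, 'a'), add 'caa' as idx 6
Step 7: w='a' (idx 1), end of input -> output (1, '')


Encoded: [(0, 'a'), (1, 'a'), (0, 'c'), (3, 'c'), (3, 'a'), (5, 'a'), (1, '')]


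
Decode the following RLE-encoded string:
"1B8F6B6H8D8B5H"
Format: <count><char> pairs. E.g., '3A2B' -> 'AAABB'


Expanding each <count><char> pair:
  1B -> 'B'
  8F -> 'FFFFFFFF'
  6B -> 'BBBBBB'
  6H -> 'HHHHHH'
  8D -> 'DDDDDDDD'
  8B -> 'BBBBBBBB'
  5H -> 'HHHHH'

Decoded = BFFFFFFFFBBBBBBHHHHHHDDDDDDDDBBBBBBBBHHHHH


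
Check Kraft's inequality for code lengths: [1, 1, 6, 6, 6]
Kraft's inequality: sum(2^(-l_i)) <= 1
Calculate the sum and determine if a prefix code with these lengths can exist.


Sum = 2^(-1) + 2^(-1) + 2^(-6) + 2^(-6) + 2^(-6)
    = 0.5 + 0.5 + 0.015625 + 0.015625 + 0.015625
    = 67/64 = 1.046875
Since 1.046875 > 1, Kraft's inequality is NOT satisfied.
A prefix code with these lengths CANNOT exist.

Kraft sum = 1.046875. Not satisfied.


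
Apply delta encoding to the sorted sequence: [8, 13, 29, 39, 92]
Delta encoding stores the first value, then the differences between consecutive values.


First value: 8
Deltas:
  13 - 8 = 5
  29 - 13 = 16
  39 - 29 = 10
  92 - 39 = 53


Delta encoded: [8, 5, 16, 10, 53]


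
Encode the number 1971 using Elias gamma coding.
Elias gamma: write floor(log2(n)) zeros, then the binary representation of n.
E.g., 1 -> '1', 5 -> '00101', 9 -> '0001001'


num_bits = floor(log2(1971)) + 1 = 11
leading_zeros = num_bits - 1 = 10
binary(1971) = 11110110011

Elias gamma(1971) = '0000000000' + '11110110011' = 000000000011110110011 (21 bits)


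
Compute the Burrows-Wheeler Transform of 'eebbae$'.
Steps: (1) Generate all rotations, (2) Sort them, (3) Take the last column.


Rotations (sorted):
  0: $eebbae -> last char: e
  1: ae$eebb -> last char: b
  2: bae$eeb -> last char: b
  3: bbae$ee -> last char: e
  4: e$eebba -> last char: a
  5: ebbae$e -> last char: e
  6: eebbae$ -> last char: $


BWT = ebbeae$


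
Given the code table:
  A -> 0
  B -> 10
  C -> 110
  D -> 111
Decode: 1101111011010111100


Decoding:
110 -> C
111 -> D
10 -> B
110 -> C
10 -> B
111 -> D
10 -> B
0 -> A


Result: CDBCBDBA


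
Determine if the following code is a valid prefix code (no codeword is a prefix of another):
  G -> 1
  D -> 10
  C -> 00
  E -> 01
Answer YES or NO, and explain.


Checking each pair (does one codeword prefix another?):
  G='1' vs D='10': prefix -- VIOLATION

NO -- this is NOT a valid prefix code. G (1) is a prefix of D (10).


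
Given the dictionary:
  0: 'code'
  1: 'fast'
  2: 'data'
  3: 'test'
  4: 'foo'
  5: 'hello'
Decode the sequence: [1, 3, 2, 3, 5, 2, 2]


Look up each index in the dictionary:
  1 -> 'fast'
  3 -> 'test'
  2 -> 'data'
  3 -> 'test'
  5 -> 'hello'
  2 -> 'data'
  2 -> 'data'

Decoded: "fast test data test hello data data"


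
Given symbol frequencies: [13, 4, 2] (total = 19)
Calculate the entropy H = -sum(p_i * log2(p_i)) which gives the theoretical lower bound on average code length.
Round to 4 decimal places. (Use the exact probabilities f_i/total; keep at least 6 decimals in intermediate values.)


Per-symbol terms -p_i * log2(p_i) with p_i = f_i/19:
  p = 13/19 = 0.684211: log2(p) = -0.547488, -p*log2(p) = 0.374597
  p = 4/19 = 0.210526: log2(p) = -2.247928, -p*log2(p) = 0.473248
  p = 2/19 = 0.105263: log2(p) = -3.247928, -p*log2(p) = 0.341887
H = 0.374597 + 0.473248 + 0.341887 = 1.189732

H = 1.1897 bits/symbol


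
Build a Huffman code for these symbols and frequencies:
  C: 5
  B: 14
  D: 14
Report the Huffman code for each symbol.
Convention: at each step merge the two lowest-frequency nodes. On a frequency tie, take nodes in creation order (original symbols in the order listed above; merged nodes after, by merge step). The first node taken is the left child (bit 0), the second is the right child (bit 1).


Huffman tree construction:
Step 1: Merge C(5) + B(14) = 19
Step 2: Merge D(14) + (C+B)(19) = 33
Read each symbol's code off the tree from the root (left child = 0, right child = 1).

Codes:
  C: 10 (length 2)
  B: 11 (length 2)
  D: 0 (length 1)
Average code length: 52/33 = 1.5758 bits/symbol


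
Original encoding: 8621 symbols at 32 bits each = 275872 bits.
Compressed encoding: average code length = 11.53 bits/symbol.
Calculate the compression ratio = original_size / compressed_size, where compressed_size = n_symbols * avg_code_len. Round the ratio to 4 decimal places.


original_size = n_symbols * orig_bits = 8621 * 32 = 275872 bits
compressed_size = n_symbols * avg_code_len = 8621 * 11.53 = 99400.13 bits
ratio = original_size / compressed_size = 275872 / 99400.13 = 2.7754

Compression ratio = 2.7754


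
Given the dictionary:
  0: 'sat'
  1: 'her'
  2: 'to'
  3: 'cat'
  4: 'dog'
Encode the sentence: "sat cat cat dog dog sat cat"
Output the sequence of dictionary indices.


Look up each word in the dictionary:
  'sat' -> 0
  'cat' -> 3
  'cat' -> 3
  'dog' -> 4
  'dog' -> 4
  'sat' -> 0
  'cat' -> 3

Encoded: [0, 3, 3, 4, 4, 0, 3]


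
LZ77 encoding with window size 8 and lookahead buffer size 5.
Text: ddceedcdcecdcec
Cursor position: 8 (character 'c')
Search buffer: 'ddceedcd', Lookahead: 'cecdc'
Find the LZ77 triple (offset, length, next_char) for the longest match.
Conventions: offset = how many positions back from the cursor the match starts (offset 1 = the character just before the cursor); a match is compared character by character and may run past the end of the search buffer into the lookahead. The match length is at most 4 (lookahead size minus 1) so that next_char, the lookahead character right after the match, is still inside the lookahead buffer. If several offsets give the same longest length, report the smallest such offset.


Try each offset into the search buffer:
  offset=1 (pos 7, char 'd'): match length 0
  offset=2 (pos 6, char 'c'): match length 1
  offset=3 (pos 5, char 'd'): match length 0
  offset=4 (pos 4, char 'e'): match length 0
  offset=5 (pos 3, char 'e'): match length 0
  offset=6 (pos 2, char 'c'): match length 2
  offset=7 (pos 1, char 'd'): match length 0
  offset=8 (pos 0, char 'd'): match length 0
Longest match has length 2 at offset 6.
next_char = character at position 8 + 2 = 10 -> 'c'

Best match: offset=6, length=2 (matching 'ce' starting at position 2)
LZ77 triple: (6, 2, 'c')


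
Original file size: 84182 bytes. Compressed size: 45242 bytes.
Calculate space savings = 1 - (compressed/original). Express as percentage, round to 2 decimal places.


ratio = compressed/original = 45242/84182 = 0.537431
savings = 1 - ratio = 1 - 0.537431 = 0.462569
as a percentage: 0.462569 * 100 = 46.26%

Space savings = 1 - 45242/84182 = 46.26%


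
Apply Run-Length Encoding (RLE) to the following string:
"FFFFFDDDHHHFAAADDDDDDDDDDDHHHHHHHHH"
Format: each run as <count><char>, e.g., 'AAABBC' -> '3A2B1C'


Scanning runs left to right:
  i=0: run of 'F' x 5 -> '5F'
  i=5: run of 'D' x 3 -> '3D'
  i=8: run of 'H' x 3 -> '3H'
  i=11: run of 'F' x 1 -> '1F'
  i=12: run of 'A' x 3 -> '3A'
  i=15: run of 'D' x 11 -> '11D'
  i=26: run of 'H' x 9 -> '9H'

RLE = 5F3D3H1F3A11D9H


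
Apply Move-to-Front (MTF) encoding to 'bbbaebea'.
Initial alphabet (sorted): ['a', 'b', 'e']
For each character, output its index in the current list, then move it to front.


MTF encoding:
'b': index 1 in ['a', 'b', 'e'] -> ['b', 'a', 'e']
'b': index 0 in ['b', 'a', 'e'] -> ['b', 'a', 'e']
'b': index 0 in ['b', 'a', 'e'] -> ['b', 'a', 'e']
'a': index 1 in ['b', 'a', 'e'] -> ['a', 'b', 'e']
'e': index 2 in ['a', 'b', 'e'] -> ['e', 'a', 'b']
'b': index 2 in ['e', 'a', 'b'] -> ['b', 'e', 'a']
'e': index 1 in ['b', 'e', 'a'] -> ['e', 'b', 'a']
'a': index 2 in ['e', 'b', 'a'] -> ['a', 'e', 'b']


Output: [1, 0, 0, 1, 2, 2, 1, 2]


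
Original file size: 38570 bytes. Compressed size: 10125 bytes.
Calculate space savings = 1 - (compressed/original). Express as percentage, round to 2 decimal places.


ratio = compressed/original = 10125/38570 = 0.26251
savings = 1 - ratio = 1 - 0.26251 = 0.73749
as a percentage: 0.73749 * 100 = 73.75%

Space savings = 1 - 10125/38570 = 73.75%


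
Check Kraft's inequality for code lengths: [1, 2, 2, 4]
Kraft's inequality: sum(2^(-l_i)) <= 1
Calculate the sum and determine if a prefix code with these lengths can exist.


Sum = 2^(-1) + 2^(-2) + 2^(-2) + 2^(-4)
    = 0.5 + 0.25 + 0.25 + 0.0625
    = 17/16 = 1.0625
Since 1.0625 > 1, Kraft's inequality is NOT satisfied.
A prefix code with these lengths CANNOT exist.

Kraft sum = 1.0625. Not satisfied.


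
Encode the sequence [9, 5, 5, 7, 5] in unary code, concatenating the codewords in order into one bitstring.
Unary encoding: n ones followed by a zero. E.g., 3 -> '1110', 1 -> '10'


Encode each number as n ones followed by a terminating 0:
  9 -> 1111111110 (10 bits)
  5 -> 111110 (6 bits)
  5 -> 111110 (6 bits)
  7 -> 11111110 (8 bits)
  5 -> 111110 (6 bits)
Total length = 10 + 6 + 6 + 8 + 6 = 36 bits.

Unary([9, 5, 5, 7, 5]) = 111111111011111011111011111110111110 (36 bits)


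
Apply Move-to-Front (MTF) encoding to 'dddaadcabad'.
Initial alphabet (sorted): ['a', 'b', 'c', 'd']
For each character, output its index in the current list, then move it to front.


MTF encoding:
'd': index 3 in ['a', 'b', 'c', 'd'] -> ['d', 'a', 'b', 'c']
'd': index 0 in ['d', 'a', 'b', 'c'] -> ['d', 'a', 'b', 'c']
'd': index 0 in ['d', 'a', 'b', 'c'] -> ['d', 'a', 'b', 'c']
'a': index 1 in ['d', 'a', 'b', 'c'] -> ['a', 'd', 'b', 'c']
'a': index 0 in ['a', 'd', 'b', 'c'] -> ['a', 'd', 'b', 'c']
'd': index 1 in ['a', 'd', 'b', 'c'] -> ['d', 'a', 'b', 'c']
'c': index 3 in ['d', 'a', 'b', 'c'] -> ['c', 'd', 'a', 'b']
'a': index 2 in ['c', 'd', 'a', 'b'] -> ['a', 'c', 'd', 'b']
'b': index 3 in ['a', 'c', 'd', 'b'] -> ['b', 'a', 'c', 'd']
'a': index 1 in ['b', 'a', 'c', 'd'] -> ['a', 'b', 'c', 'd']
'd': index 3 in ['a', 'b', 'c', 'd'] -> ['d', 'a', 'b', 'c']


Output: [3, 0, 0, 1, 0, 1, 3, 2, 3, 1, 3]


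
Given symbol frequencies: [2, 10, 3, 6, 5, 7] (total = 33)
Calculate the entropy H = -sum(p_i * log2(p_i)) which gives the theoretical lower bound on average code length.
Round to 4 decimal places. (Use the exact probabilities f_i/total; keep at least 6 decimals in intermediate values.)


Per-symbol terms -p_i * log2(p_i) with p_i = f_i/33:
  p = 2/33 = 0.060606: log2(p) = -4.044394, -p*log2(p) = 0.245115
  p = 10/33 = 0.303030: log2(p) = -1.722466, -p*log2(p) = 0.521959
  p = 3/33 = 0.090909: log2(p) = -3.459432, -p*log2(p) = 0.314494
  p = 6/33 = 0.181818: log2(p) = -2.459432, -p*log2(p) = 0.447169
  p = 5/33 = 0.151515: log2(p) = -2.722466, -p*log2(p) = 0.412495
  p = 7/33 = 0.212121: log2(p) = -2.237039, -p*log2(p) = 0.474523
H = 0.245115 + 0.521959 + 0.314494 + 0.447169 + 0.412495 + 0.474523 = 2.415755

H = 2.4158 bits/symbol


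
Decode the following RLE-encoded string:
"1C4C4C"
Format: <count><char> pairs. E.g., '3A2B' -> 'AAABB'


Expanding each <count><char> pair:
  1C -> 'C'
  4C -> 'CCCC'
  4C -> 'CCCC'

Decoded = CCCCCCCCC


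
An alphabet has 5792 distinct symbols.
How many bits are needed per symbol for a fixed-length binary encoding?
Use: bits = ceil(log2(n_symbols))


log2(5792) = 12.4998
Bracket: 2^12 = 4096 < 5792 <= 2^13 = 8192
So ceil(log2(5792)) = 13

bits = ceil(log2(5792)) = ceil(12.4998) = 13 bits


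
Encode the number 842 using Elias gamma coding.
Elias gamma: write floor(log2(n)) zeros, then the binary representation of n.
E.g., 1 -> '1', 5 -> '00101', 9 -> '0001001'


num_bits = floor(log2(842)) + 1 = 10
leading_zeros = num_bits - 1 = 9
binary(842) = 1101001010

Elias gamma(842) = '000000000' + '1101001010' = 0000000001101001010 (19 bits)


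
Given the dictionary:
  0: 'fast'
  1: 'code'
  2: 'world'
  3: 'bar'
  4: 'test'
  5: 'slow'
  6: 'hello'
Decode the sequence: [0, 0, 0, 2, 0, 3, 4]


Look up each index in the dictionary:
  0 -> 'fast'
  0 -> 'fast'
  0 -> 'fast'
  2 -> 'world'
  0 -> 'fast'
  3 -> 'bar'
  4 -> 'test'

Decoded: "fast fast fast world fast bar test"


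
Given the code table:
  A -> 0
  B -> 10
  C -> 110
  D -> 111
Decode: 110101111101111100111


Decoding:
110 -> C
10 -> B
111 -> D
110 -> C
111 -> D
110 -> C
0 -> A
111 -> D


Result: CBDCDCAD


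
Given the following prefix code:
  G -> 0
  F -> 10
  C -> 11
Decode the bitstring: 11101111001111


Decoding step by step:
Bits 11 -> C
Bits 10 -> F
Bits 11 -> C
Bits 11 -> C
Bits 0 -> G
Bits 0 -> G
Bits 11 -> C
Bits 11 -> C


Decoded message: CFCCGGCC


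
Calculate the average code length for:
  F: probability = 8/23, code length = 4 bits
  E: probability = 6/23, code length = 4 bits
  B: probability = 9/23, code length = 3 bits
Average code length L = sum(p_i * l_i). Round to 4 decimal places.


Weighted contributions p_i * l_i:
  F: (8/23) * 4 = 32/23
  E: (6/23) * 4 = 24/23
  B: (9/23) * 3 = 27/23
Sum = (32 + 24 + 27)/23 = 83/23

L = 83/23 = 3.6087 bits/symbol


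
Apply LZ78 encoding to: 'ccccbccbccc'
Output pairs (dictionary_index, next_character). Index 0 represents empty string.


LZ78 encoding steps:
Dictionary: {0: ''}
Step 1: w='' (idx 0), next='c' -> output (0, 'c'), add 'c' as idx 1
Step 2: w='c' (idx 1), next='c' -> output (1, 'c'), add 'cc' as idx 2
Step 3: w='c' (idx 1), next='b' -> output (1, 'b'), add 'cb' as idx 3
Step 4: w='cc' (idx 2), next='b' -> output (2, 'b'), add 'ccb' as idx 4
Step 5: w='cc' (idx 2), next='c' -> output (2, 'c'), add 'ccc' as idx 5


Encoded: [(0, 'c'), (1, 'c'), (1, 'b'), (2, 'b'), (2, 'c')]


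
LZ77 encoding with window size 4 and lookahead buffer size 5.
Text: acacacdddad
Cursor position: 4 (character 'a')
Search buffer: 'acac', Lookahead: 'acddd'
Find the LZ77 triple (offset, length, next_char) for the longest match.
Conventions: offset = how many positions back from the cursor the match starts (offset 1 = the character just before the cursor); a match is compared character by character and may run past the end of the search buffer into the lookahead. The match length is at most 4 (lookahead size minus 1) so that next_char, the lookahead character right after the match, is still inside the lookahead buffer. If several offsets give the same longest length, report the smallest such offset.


Try each offset into the search buffer:
  offset=1 (pos 3, char 'c'): match length 0
  offset=2 (pos 2, char 'a'): match length 2
  offset=3 (pos 1, char 'c'): match length 0
  offset=4 (pos 0, char 'a'): match length 2
Longest match has length 2, found at offsets 2, 4; take the smallest, offset 2.
next_char = character at position 4 + 2 = 6 -> 'd'

Best match: offset=2, length=2 (matching 'ac' starting at position 2)
LZ77 triple: (2, 2, 'd')


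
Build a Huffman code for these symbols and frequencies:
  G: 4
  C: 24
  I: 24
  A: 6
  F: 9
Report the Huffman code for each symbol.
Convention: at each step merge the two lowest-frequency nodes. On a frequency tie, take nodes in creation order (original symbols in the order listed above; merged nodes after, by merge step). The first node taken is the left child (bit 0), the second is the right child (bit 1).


Huffman tree construction:
Step 1: Merge G(4) + A(6) = 10
Step 2: Merge F(9) + (G+A)(10) = 19
Step 3: Merge (F+(G+A))(19) + C(24) = 43
Step 4: Merge I(24) + ((F+(G+A))+C)(43) = 67
Read each symbol's code off the tree from the root (left child = 0, right child = 1).

Codes:
  G: 1010 (length 4)
  C: 11 (length 2)
  I: 0 (length 1)
  A: 1011 (length 4)
  F: 100 (length 3)
Average code length: 139/67 = 2.0746 bits/symbol


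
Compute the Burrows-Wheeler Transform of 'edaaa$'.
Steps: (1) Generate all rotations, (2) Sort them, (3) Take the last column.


Rotations (sorted):
  0: $edaaa -> last char: a
  1: a$edaa -> last char: a
  2: aa$eda -> last char: a
  3: aaa$ed -> last char: d
  4: daaa$e -> last char: e
  5: edaaa$ -> last char: $


BWT = aaade$


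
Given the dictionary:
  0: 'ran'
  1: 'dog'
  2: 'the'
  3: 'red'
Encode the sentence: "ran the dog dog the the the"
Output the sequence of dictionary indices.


Look up each word in the dictionary:
  'ran' -> 0
  'the' -> 2
  'dog' -> 1
  'dog' -> 1
  'the' -> 2
  'the' -> 2
  'the' -> 2

Encoded: [0, 2, 1, 1, 2, 2, 2]


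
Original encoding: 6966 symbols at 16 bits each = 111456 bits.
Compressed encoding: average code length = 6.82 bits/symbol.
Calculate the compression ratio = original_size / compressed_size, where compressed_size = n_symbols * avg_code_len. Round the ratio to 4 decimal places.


original_size = n_symbols * orig_bits = 6966 * 16 = 111456 bits
compressed_size = n_symbols * avg_code_len = 6966 * 6.82 = 47508.12 bits
ratio = original_size / compressed_size = 111456 / 47508.12 = 2.346

Compression ratio = 2.346


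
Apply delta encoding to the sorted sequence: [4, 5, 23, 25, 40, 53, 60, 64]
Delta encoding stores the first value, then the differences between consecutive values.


First value: 4
Deltas:
  5 - 4 = 1
  23 - 5 = 18
  25 - 23 = 2
  40 - 25 = 15
  53 - 40 = 13
  60 - 53 = 7
  64 - 60 = 4


Delta encoded: [4, 1, 18, 2, 15, 13, 7, 4]


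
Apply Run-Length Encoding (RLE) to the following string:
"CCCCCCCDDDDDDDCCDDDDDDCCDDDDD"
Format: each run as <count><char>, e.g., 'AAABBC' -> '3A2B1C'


Scanning runs left to right:
  i=0: run of 'C' x 7 -> '7C'
  i=7: run of 'D' x 7 -> '7D'
  i=14: run of 'C' x 2 -> '2C'
  i=16: run of 'D' x 6 -> '6D'
  i=22: run of 'C' x 2 -> '2C'
  i=24: run of 'D' x 5 -> '5D'

RLE = 7C7D2C6D2C5D


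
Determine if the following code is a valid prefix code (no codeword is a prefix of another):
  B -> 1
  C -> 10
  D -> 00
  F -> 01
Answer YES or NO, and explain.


Checking each pair (does one codeword prefix another?):
  B='1' vs C='10': prefix -- VIOLATION

NO -- this is NOT a valid prefix code. B (1) is a prefix of C (10).


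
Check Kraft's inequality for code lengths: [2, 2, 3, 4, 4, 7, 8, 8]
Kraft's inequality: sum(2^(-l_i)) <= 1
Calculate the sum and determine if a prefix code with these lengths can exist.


Sum = 2^(-2) + 2^(-2) + 2^(-3) + 2^(-4) + 2^(-4) + 2^(-7) + 2^(-8) + 2^(-8)
    = 0.25 + 0.25 + 0.125 + 0.0625 + 0.0625 + 0.0078125 + 0.00390625 + 0.00390625
    = 196/256 = 0.765625
Since 0.765625 <= 1, Kraft's inequality IS satisfied.
A prefix code with these lengths CAN exist.

Kraft sum = 0.765625. Satisfied.


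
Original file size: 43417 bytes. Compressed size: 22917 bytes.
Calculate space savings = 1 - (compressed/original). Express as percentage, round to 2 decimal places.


ratio = compressed/original = 22917/43417 = 0.527835
savings = 1 - ratio = 1 - 0.527835 = 0.472165
as a percentage: 0.472165 * 100 = 47.22%

Space savings = 1 - 22917/43417 = 47.22%


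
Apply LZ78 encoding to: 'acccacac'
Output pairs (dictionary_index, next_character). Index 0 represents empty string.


LZ78 encoding steps:
Dictionary: {0: ''}
Step 1: w='' (idx 0), next='a' -> output (0, 'a'), add 'a' as idx 1
Step 2: w='' (idx 0), next='c' -> output (0, 'c'), add 'c' as idx 2
Step 3: w='c' (idx 2), next='c' -> output (2, 'c'), add 'cc' as idx 3
Step 4: w='a' (idx 1), next='c' -> output (1, 'c'), add 'ac' as idx 4
Step 5: w='ac' (idx 4), end of input -> output (4, '')


Encoded: [(0, 'a'), (0, 'c'), (2, 'c'), (1, 'c'), (4, '')]


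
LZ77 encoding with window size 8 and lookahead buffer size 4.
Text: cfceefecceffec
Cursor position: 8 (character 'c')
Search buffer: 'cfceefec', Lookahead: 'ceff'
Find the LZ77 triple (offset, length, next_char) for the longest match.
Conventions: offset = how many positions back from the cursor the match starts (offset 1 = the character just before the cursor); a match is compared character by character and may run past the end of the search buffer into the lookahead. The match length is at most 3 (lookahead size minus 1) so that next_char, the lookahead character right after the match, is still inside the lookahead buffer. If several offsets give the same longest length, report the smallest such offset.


Try each offset into the search buffer:
  offset=1 (pos 7, char 'c'): match length 1
  offset=2 (pos 6, char 'e'): match length 0
  offset=3 (pos 5, char 'f'): match length 0
  offset=4 (pos 4, char 'e'): match length 0
  offset=5 (pos 3, char 'e'): match length 0
  offset=6 (pos 2, char 'c'): match length 2
  offset=7 (pos 1, char 'f'): match length 0
  offset=8 (pos 0, char 'c'): match length 1
Longest match has length 2 at offset 6.
next_char = character at position 8 + 2 = 10 -> 'f'

Best match: offset=6, length=2 (matching 'ce' starting at position 2)
LZ77 triple: (6, 2, 'f')


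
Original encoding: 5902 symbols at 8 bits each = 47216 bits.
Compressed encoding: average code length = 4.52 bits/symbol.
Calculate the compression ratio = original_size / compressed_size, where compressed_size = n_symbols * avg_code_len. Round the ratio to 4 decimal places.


original_size = n_symbols * orig_bits = 5902 * 8 = 47216 bits
compressed_size = n_symbols * avg_code_len = 5902 * 4.52 = 26677.04 bits
ratio = original_size / compressed_size = 47216 / 26677.04 = 1.7699

Compression ratio = 1.7699


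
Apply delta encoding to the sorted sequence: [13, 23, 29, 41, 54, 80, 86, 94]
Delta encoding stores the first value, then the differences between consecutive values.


First value: 13
Deltas:
  23 - 13 = 10
  29 - 23 = 6
  41 - 29 = 12
  54 - 41 = 13
  80 - 54 = 26
  86 - 80 = 6
  94 - 86 = 8


Delta encoded: [13, 10, 6, 12, 13, 26, 6, 8]


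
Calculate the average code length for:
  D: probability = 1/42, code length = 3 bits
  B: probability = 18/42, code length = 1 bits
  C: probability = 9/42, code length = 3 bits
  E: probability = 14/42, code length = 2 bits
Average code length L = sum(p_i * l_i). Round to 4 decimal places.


Weighted contributions p_i * l_i:
  D: (1/42) * 3 = 3/42
  B: (18/42) * 1 = 18/42
  C: (9/42) * 3 = 27/42
  E: (14/42) * 2 = 28/42
Sum = (3 + 18 + 27 + 28)/42 = 76/42

L = 76/42 = 1.8095 bits/symbol


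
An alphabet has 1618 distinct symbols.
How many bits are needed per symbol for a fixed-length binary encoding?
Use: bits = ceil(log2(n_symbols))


log2(1618) = 10.66
Bracket: 2^10 = 1024 < 1618 <= 2^11 = 2048
So ceil(log2(1618)) = 11

bits = ceil(log2(1618)) = ceil(10.66) = 11 bits


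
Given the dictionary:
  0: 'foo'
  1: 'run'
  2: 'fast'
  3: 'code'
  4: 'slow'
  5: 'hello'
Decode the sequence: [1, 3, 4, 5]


Look up each index in the dictionary:
  1 -> 'run'
  3 -> 'code'
  4 -> 'slow'
  5 -> 'hello'

Decoded: "run code slow hello"


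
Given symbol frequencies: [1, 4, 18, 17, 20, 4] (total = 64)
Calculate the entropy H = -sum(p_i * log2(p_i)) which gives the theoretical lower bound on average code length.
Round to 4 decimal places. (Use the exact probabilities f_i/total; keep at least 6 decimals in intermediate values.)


Per-symbol terms -p_i * log2(p_i) with p_i = f_i/64:
  p = 1/64 = 0.015625: log2(p) = -6.000000, -p*log2(p) = 0.093750
  p = 4/64 = 0.062500: log2(p) = -4.000000, -p*log2(p) = 0.250000
  p = 18/64 = 0.281250: log2(p) = -1.830075, -p*log2(p) = 0.514709
  p = 17/64 = 0.265625: log2(p) = -1.912537, -p*log2(p) = 0.508018
  p = 20/64 = 0.312500: log2(p) = -1.678072, -p*log2(p) = 0.524397
  p = 4/64 = 0.062500: log2(p) = -4.000000, -p*log2(p) = 0.250000
H = 0.093750 + 0.250000 + 0.514709 + 0.508018 + 0.524397 + 0.250000 = 2.140874

H = 2.1409 bits/symbol


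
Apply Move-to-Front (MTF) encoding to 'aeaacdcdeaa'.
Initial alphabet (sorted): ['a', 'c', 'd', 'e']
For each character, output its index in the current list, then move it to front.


MTF encoding:
'a': index 0 in ['a', 'c', 'd', 'e'] -> ['a', 'c', 'd', 'e']
'e': index 3 in ['a', 'c', 'd', 'e'] -> ['e', 'a', 'c', 'd']
'a': index 1 in ['e', 'a', 'c', 'd'] -> ['a', 'e', 'c', 'd']
'a': index 0 in ['a', 'e', 'c', 'd'] -> ['a', 'e', 'c', 'd']
'c': index 2 in ['a', 'e', 'c', 'd'] -> ['c', 'a', 'e', 'd']
'd': index 3 in ['c', 'a', 'e', 'd'] -> ['d', 'c', 'a', 'e']
'c': index 1 in ['d', 'c', 'a', 'e'] -> ['c', 'd', 'a', 'e']
'd': index 1 in ['c', 'd', 'a', 'e'] -> ['d', 'c', 'a', 'e']
'e': index 3 in ['d', 'c', 'a', 'e'] -> ['e', 'd', 'c', 'a']
'a': index 3 in ['e', 'd', 'c', 'a'] -> ['a', 'e', 'd', 'c']
'a': index 0 in ['a', 'e', 'd', 'c'] -> ['a', 'e', 'd', 'c']


Output: [0, 3, 1, 0, 2, 3, 1, 1, 3, 3, 0]


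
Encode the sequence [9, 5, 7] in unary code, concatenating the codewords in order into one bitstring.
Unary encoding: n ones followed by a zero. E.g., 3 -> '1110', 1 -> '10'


Encode each number as n ones followed by a terminating 0:
  9 -> 1111111110 (10 bits)
  5 -> 111110 (6 bits)
  7 -> 11111110 (8 bits)
Total length = 10 + 6 + 8 = 24 bits.

Unary([9, 5, 7]) = 111111111011111011111110 (24 bits)


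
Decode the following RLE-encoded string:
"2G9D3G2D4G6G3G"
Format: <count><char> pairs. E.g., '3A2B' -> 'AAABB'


Expanding each <count><char> pair:
  2G -> 'GG'
  9D -> 'DDDDDDDDD'
  3G -> 'GGG'
  2D -> 'DD'
  4G -> 'GGGG'
  6G -> 'GGGGGG'
  3G -> 'GGG'

Decoded = GGDDDDDDDDDGGGDDGGGGGGGGGGGGG


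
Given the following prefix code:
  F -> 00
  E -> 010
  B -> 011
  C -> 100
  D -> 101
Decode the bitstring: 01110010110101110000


Decoding step by step:
Bits 011 -> B
Bits 100 -> C
Bits 101 -> D
Bits 101 -> D
Bits 011 -> B
Bits 100 -> C
Bits 00 -> F


Decoded message: BCDDBCF


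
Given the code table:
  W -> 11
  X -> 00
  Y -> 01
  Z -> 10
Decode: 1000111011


Decoding:
10 -> Z
00 -> X
11 -> W
10 -> Z
11 -> W


Result: ZXWZW


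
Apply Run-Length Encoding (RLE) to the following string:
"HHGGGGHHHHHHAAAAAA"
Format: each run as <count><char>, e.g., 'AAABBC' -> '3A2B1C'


Scanning runs left to right:
  i=0: run of 'H' x 2 -> '2H'
  i=2: run of 'G' x 4 -> '4G'
  i=6: run of 'H' x 6 -> '6H'
  i=12: run of 'A' x 6 -> '6A'

RLE = 2H4G6H6A


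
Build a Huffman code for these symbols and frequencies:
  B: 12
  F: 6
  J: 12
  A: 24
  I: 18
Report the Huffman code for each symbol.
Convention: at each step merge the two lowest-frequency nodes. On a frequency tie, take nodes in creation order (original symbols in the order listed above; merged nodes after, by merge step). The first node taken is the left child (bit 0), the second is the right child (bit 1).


Huffman tree construction:
Step 1: Merge F(6) + B(12) = 18
Step 2: Merge J(12) + I(18) = 30
Step 3: Merge (F+B)(18) + A(24) = 42
Step 4: Merge (J+I)(30) + ((F+B)+A)(42) = 72
Read each symbol's code off the tree from the root (left child = 0, right child = 1).

Codes:
  B: 101 (length 3)
  F: 100 (length 3)
  J: 00 (length 2)
  A: 11 (length 2)
  I: 01 (length 2)
Average code length: 162/72 = 2.2500 bits/symbol


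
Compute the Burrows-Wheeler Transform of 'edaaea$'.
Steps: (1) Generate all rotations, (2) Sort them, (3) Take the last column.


Rotations (sorted):
  0: $edaaea -> last char: a
  1: a$edaae -> last char: e
  2: aaea$ed -> last char: d
  3: aea$eda -> last char: a
  4: daaea$e -> last char: e
  5: ea$edaa -> last char: a
  6: edaaea$ -> last char: $


BWT = aedaea$


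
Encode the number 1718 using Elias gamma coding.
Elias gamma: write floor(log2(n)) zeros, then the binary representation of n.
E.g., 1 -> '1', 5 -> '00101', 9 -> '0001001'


num_bits = floor(log2(1718)) + 1 = 11
leading_zeros = num_bits - 1 = 10
binary(1718) = 11010110110

Elias gamma(1718) = '0000000000' + '11010110110' = 000000000011010110110 (21 bits)


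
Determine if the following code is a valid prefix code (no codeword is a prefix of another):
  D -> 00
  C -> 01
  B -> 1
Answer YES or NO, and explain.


Checking each pair (does one codeword prefix another?):
  D='00' vs C='01': no prefix
  D='00' vs B='1': no prefix
  C='01' vs D='00': no prefix
  C='01' vs B='1': no prefix
  B='1' vs D='00': no prefix
  B='1' vs C='01': no prefix
No violation found over all pairs.

YES -- this is a valid prefix code. No codeword is a prefix of any other codeword.


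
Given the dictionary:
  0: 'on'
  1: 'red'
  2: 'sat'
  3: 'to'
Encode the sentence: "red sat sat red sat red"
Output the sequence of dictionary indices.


Look up each word in the dictionary:
  'red' -> 1
  'sat' -> 2
  'sat' -> 2
  'red' -> 1
  'sat' -> 2
  'red' -> 1

Encoded: [1, 2, 2, 1, 2, 1]


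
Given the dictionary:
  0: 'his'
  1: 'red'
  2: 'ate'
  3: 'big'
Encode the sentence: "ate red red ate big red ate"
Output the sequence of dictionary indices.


Look up each word in the dictionary:
  'ate' -> 2
  'red' -> 1
  'red' -> 1
  'ate' -> 2
  'big' -> 3
  'red' -> 1
  'ate' -> 2

Encoded: [2, 1, 1, 2, 3, 1, 2]


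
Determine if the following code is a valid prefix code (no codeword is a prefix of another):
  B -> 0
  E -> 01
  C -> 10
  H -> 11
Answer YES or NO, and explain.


Checking each pair (does one codeword prefix another?):
  B='0' vs E='01': prefix -- VIOLATION

NO -- this is NOT a valid prefix code. B (0) is a prefix of E (01).


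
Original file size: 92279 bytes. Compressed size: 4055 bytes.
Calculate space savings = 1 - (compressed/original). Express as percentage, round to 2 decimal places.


ratio = compressed/original = 4055/92279 = 0.043943
savings = 1 - ratio = 1 - 0.043943 = 0.956057
as a percentage: 0.956057 * 100 = 95.61%

Space savings = 1 - 4055/92279 = 95.61%


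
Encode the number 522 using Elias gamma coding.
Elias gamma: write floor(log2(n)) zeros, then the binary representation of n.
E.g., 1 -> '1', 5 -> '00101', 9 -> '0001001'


num_bits = floor(log2(522)) + 1 = 10
leading_zeros = num_bits - 1 = 9
binary(522) = 1000001010

Elias gamma(522) = '000000000' + '1000001010' = 0000000001000001010 (19 bits)


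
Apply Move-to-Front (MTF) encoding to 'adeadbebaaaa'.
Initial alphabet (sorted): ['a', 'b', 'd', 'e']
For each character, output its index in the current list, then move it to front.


MTF encoding:
'a': index 0 in ['a', 'b', 'd', 'e'] -> ['a', 'b', 'd', 'e']
'd': index 2 in ['a', 'b', 'd', 'e'] -> ['d', 'a', 'b', 'e']
'e': index 3 in ['d', 'a', 'b', 'e'] -> ['e', 'd', 'a', 'b']
'a': index 2 in ['e', 'd', 'a', 'b'] -> ['a', 'e', 'd', 'b']
'd': index 2 in ['a', 'e', 'd', 'b'] -> ['d', 'a', 'e', 'b']
'b': index 3 in ['d', 'a', 'e', 'b'] -> ['b', 'd', 'a', 'e']
'e': index 3 in ['b', 'd', 'a', 'e'] -> ['e', 'b', 'd', 'a']
'b': index 1 in ['e', 'b', 'd', 'a'] -> ['b', 'e', 'd', 'a']
'a': index 3 in ['b', 'e', 'd', 'a'] -> ['a', 'b', 'e', 'd']
'a': index 0 in ['a', 'b', 'e', 'd'] -> ['a', 'b', 'e', 'd']
'a': index 0 in ['a', 'b', 'e', 'd'] -> ['a', 'b', 'e', 'd']
'a': index 0 in ['a', 'b', 'e', 'd'] -> ['a', 'b', 'e', 'd']


Output: [0, 2, 3, 2, 2, 3, 3, 1, 3, 0, 0, 0]


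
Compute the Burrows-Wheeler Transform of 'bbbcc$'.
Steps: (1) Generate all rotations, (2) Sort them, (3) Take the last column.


Rotations (sorted):
  0: $bbbcc -> last char: c
  1: bbbcc$ -> last char: $
  2: bbcc$b -> last char: b
  3: bcc$bb -> last char: b
  4: c$bbbc -> last char: c
  5: cc$bbb -> last char: b


BWT = c$bbcb


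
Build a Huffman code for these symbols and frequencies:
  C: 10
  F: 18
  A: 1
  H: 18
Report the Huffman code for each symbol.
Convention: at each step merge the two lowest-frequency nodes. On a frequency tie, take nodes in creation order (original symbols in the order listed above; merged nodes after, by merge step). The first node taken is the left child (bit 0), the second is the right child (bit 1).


Huffman tree construction:
Step 1: Merge A(1) + C(10) = 11
Step 2: Merge (A+C)(11) + F(18) = 29
Step 3: Merge H(18) + ((A+C)+F)(29) = 47
Read each symbol's code off the tree from the root (left child = 0, right child = 1).

Codes:
  C: 101 (length 3)
  F: 11 (length 2)
  A: 100 (length 3)
  H: 0 (length 1)
Average code length: 87/47 = 1.8511 bits/symbol


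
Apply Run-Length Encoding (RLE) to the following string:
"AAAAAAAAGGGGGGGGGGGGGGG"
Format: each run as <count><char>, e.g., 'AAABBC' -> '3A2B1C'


Scanning runs left to right:
  i=0: run of 'A' x 8 -> '8A'
  i=8: run of 'G' x 15 -> '15G'

RLE = 8A15G


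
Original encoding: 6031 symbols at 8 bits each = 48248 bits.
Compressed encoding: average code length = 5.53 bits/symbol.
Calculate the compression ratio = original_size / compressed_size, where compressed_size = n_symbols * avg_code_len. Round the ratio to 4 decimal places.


original_size = n_symbols * orig_bits = 6031 * 8 = 48248 bits
compressed_size = n_symbols * avg_code_len = 6031 * 5.53 = 33351.43 bits
ratio = original_size / compressed_size = 48248 / 33351.43 = 1.4467

Compression ratio = 1.4467


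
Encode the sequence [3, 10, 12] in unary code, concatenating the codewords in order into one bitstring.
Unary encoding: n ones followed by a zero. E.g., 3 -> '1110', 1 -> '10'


Encode each number as n ones followed by a terminating 0:
  3 -> 1110 (4 bits)
  10 -> 11111111110 (11 bits)
  12 -> 1111111111110 (13 bits)
Total length = 4 + 11 + 13 = 28 bits.

Unary([3, 10, 12]) = 1110111111111101111111111110 (28 bits)


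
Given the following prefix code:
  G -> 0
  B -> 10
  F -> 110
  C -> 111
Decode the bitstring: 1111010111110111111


Decoding step by step:
Bits 111 -> C
Bits 10 -> B
Bits 10 -> B
Bits 111 -> C
Bits 110 -> F
Bits 111 -> C
Bits 111 -> C


Decoded message: CBBCFCC


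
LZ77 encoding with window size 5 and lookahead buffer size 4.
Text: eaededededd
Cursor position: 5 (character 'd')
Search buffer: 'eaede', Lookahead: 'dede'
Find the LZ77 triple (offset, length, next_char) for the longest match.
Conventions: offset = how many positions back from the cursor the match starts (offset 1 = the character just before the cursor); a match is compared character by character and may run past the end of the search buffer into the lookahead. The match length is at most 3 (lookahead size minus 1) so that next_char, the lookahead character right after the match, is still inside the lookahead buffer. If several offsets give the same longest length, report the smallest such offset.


Try each offset into the search buffer:
  offset=1 (pos 4, char 'e'): match length 0
  offset=2 (pos 3, char 'd'): match length 3
  offset=3 (pos 2, char 'e'): match length 0
  offset=4 (pos 1, char 'a'): match length 0
  offset=5 (pos 0, char 'e'): match length 0
Longest match has length 3 at offset 2.
next_char = character at position 5 + 3 = 8 -> 'e'

Best match: offset=2, length=3 (matching 'ded' starting at position 3)
LZ77 triple: (2, 3, 'e')


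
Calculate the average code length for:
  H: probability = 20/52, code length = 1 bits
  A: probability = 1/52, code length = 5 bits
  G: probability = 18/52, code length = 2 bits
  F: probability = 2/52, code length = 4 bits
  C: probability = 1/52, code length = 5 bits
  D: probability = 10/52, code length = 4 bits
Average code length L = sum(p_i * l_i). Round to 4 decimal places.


Weighted contributions p_i * l_i:
  H: (20/52) * 1 = 20/52
  A: (1/52) * 5 = 5/52
  G: (18/52) * 2 = 36/52
  F: (2/52) * 4 = 8/52
  C: (1/52) * 5 = 5/52
  D: (10/52) * 4 = 40/52
Sum = (20 + 5 + 36 + 8 + 5 + 40)/52 = 114/52

L = 114/52 = 2.1923 bits/symbol


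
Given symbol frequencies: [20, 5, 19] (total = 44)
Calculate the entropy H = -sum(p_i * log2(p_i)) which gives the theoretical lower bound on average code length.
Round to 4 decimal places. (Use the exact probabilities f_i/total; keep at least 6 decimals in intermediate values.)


Per-symbol terms -p_i * log2(p_i) with p_i = f_i/44:
  p = 20/44 = 0.454545: log2(p) = -1.137504, -p*log2(p) = 0.517047
  p = 5/44 = 0.113636: log2(p) = -3.137504, -p*log2(p) = 0.356534
  p = 19/44 = 0.431818: log2(p) = -1.211504, -p*log2(p) = 0.523149
H = 0.517047 + 0.356534 + 0.523149 = 1.396730

H = 1.3967 bits/symbol


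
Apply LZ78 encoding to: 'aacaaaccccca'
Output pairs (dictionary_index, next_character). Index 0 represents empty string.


LZ78 encoding steps:
Dictionary: {0: ''}
Step 1: w='' (idx 0), next='a' -> output (0, 'a'), add 'a' as idx 1
Step 2: w='a' (idx 1), next='c' -> output (1, 'c'), add 'ac' as idx 2
Step 3: w='a' (idx 1), next='a' -> output (1, 'a'), add 'aa' as idx 3
Step 4: w='ac' (idx 2), next='c' -> output (2, 'c'), add 'acc' as idx 4
Step 5: w='' (idx 0), next='c' -> output (0, 'c'), add 'c' as idx 5
Step 6: w='c' (idx 5), next='c' -> output (5, 'c'), add 'cc' as idx 6
Step 7: w='a' (idx 1), end of input -> output (1, '')


Encoded: [(0, 'a'), (1, 'c'), (1, 'a'), (2, 'c'), (0, 'c'), (5, 'c'), (1, '')]


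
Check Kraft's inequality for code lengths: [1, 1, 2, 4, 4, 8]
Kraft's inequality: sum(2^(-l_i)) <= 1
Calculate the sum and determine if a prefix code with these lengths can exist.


Sum = 2^(-1) + 2^(-1) + 2^(-2) + 2^(-4) + 2^(-4) + 2^(-8)
    = 0.5 + 0.5 + 0.25 + 0.0625 + 0.0625 + 0.00390625
    = 353/256 = 1.37890625
Since 1.37890625 > 1, Kraft's inequality is NOT satisfied.
A prefix code with these lengths CANNOT exist.

Kraft sum = 1.37890625. Not satisfied.


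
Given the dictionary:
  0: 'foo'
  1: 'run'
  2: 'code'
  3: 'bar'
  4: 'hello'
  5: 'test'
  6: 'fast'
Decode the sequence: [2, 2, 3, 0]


Look up each index in the dictionary:
  2 -> 'code'
  2 -> 'code'
  3 -> 'bar'
  0 -> 'foo'

Decoded: "code code bar foo"


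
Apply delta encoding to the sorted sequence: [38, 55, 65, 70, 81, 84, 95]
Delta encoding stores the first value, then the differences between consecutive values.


First value: 38
Deltas:
  55 - 38 = 17
  65 - 55 = 10
  70 - 65 = 5
  81 - 70 = 11
  84 - 81 = 3
  95 - 84 = 11


Delta encoded: [38, 17, 10, 5, 11, 3, 11]


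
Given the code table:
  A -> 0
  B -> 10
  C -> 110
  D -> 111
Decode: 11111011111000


Decoding:
111 -> D
110 -> C
111 -> D
110 -> C
0 -> A
0 -> A


Result: DCDCAA


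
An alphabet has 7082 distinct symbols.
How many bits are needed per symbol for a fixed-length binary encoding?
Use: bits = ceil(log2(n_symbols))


log2(7082) = 12.7899
Bracket: 2^12 = 4096 < 7082 <= 2^13 = 8192
So ceil(log2(7082)) = 13

bits = ceil(log2(7082)) = ceil(12.7899) = 13 bits


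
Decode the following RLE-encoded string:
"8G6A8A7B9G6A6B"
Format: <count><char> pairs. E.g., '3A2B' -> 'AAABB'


Expanding each <count><char> pair:
  8G -> 'GGGGGGGG'
  6A -> 'AAAAAA'
  8A -> 'AAAAAAAA'
  7B -> 'BBBBBBB'
  9G -> 'GGGGGGGGG'
  6A -> 'AAAAAA'
  6B -> 'BBBBBB'

Decoded = GGGGGGGGAAAAAAAAAAAAAABBBBBBBGGGGGGGGGAAAAAABBBBBB


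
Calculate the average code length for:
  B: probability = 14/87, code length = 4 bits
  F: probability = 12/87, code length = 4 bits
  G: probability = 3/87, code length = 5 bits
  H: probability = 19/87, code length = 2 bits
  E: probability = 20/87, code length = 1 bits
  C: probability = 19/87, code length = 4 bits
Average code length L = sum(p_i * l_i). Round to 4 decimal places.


Weighted contributions p_i * l_i:
  B: (14/87) * 4 = 56/87
  F: (12/87) * 4 = 48/87
  G: (3/87) * 5 = 15/87
  H: (19/87) * 2 = 38/87
  E: (20/87) * 1 = 20/87
  C: (19/87) * 4 = 76/87
Sum = (56 + 48 + 15 + 38 + 20 + 76)/87 = 253/87

L = 253/87 = 2.9080 bits/symbol
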